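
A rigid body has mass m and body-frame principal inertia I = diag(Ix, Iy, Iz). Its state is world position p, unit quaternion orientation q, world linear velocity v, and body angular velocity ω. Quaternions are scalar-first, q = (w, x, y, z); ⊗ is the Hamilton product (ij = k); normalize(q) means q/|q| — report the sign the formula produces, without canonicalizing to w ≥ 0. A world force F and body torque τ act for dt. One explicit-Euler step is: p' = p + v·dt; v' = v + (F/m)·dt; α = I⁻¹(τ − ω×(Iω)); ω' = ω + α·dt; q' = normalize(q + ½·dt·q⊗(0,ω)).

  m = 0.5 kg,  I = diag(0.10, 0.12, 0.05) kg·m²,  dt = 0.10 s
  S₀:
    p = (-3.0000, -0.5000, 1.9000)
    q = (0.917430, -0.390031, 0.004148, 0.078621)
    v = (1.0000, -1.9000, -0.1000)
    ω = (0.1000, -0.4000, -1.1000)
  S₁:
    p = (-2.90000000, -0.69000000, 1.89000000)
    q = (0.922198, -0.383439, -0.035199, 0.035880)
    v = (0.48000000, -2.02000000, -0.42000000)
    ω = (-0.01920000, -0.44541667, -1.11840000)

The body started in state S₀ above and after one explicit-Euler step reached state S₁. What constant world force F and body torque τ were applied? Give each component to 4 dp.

rate change Δω = (-0.11920000, -0.04541667, -0.01840000)
τ = I·(Δω/dt) + ω₀×(Iω₀) = (-0.1500, -0.0600, -0.0100)
Δv = v₁−v₀ = (-0.52000000, -0.12000000, -0.32000000)
F = m·Δv/dt = (-2.6000, -0.6000, -1.6000)

F = (-2.6000, -0.6000, -1.6000)
τ = (-0.1500, -0.0600, -0.0100)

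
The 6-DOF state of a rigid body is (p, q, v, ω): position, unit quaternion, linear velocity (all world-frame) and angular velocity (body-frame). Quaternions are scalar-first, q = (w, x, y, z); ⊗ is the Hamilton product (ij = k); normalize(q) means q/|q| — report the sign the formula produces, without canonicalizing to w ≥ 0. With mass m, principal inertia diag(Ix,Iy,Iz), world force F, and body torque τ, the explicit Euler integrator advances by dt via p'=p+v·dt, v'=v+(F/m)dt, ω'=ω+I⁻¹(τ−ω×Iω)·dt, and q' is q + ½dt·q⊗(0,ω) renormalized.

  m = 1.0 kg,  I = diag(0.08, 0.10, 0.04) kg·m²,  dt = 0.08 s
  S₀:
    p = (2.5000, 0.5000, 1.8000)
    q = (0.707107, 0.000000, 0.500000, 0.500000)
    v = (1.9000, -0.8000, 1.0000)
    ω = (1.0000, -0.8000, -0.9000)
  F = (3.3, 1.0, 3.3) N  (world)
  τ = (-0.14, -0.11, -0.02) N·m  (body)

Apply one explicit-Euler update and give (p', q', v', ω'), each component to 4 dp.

p' = (2.6520, 0.4360, 1.8800)
q' = (0.7397, 0.0262, 0.4964, 0.4537)
v' = (2.1640, -0.7200, 1.2640)
ω' = (0.9032, -0.8592, -0.9080)

p + v·dt = (2.6520, 0.4360, 1.8800)
new velocity v' = (2.1640, -0.7200, 1.2640)
ω×(Iω) gyroscopic = (-0.0432, -0.0360, -0.0160)
angular accel α = (-1.2100, -0.7400, -0.1000)
new body rate ω' = (0.9032, -0.8592, -0.9080)
2q̇ = q⊗(0,ω) = (0.8500000, 0.6571070, -0.0656856, -1.1363963)
q + ½dt·q⊗(0,ω), renormalized = (0.7397, 0.0262, 0.4964, 0.4537)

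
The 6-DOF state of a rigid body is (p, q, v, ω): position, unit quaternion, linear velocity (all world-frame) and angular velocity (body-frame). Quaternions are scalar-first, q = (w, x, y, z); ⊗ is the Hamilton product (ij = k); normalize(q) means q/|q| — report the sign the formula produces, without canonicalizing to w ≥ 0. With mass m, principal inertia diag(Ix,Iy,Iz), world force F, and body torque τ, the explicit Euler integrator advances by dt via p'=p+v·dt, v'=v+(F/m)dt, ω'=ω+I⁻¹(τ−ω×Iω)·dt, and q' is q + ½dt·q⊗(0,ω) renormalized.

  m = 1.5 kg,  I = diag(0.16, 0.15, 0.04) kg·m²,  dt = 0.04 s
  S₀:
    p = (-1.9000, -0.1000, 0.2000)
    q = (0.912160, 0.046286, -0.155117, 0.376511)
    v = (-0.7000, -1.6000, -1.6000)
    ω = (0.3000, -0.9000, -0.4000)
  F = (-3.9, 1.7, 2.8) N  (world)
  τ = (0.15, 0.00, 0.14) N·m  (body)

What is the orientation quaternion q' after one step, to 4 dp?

q' = (0.9119, 0.0598, -0.1689, 0.3692)

2q̇ = q⊗(0,ω) = (-0.0028867, 0.6745547, -0.6894763, -0.3599863)
q' = normalize(q + ½dt·q⊗(0,ω)) = (0.9119, 0.0598, -0.1689, 0.3692)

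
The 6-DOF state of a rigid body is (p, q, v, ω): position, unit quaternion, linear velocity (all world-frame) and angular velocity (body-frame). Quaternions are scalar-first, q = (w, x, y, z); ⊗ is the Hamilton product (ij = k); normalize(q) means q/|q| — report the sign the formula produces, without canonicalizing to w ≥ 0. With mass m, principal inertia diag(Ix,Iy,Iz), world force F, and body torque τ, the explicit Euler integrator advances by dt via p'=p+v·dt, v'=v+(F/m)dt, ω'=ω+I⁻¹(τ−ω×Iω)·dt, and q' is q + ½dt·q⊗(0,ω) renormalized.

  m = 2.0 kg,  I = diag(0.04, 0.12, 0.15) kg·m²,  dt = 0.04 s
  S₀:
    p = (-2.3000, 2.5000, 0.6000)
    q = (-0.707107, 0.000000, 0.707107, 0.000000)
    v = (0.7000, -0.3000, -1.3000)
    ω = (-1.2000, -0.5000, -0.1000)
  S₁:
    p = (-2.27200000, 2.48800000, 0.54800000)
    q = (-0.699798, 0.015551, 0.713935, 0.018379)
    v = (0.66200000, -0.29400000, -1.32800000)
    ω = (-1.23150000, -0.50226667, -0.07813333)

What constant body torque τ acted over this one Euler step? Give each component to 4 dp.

τ = (-0.0300, -0.0200, 0.1300)

Δω = ω₁−ω₀ = (-0.03150000, -0.00226667, 0.02186667)
I·α + gyro = (-0.0300, -0.0200, 0.1300)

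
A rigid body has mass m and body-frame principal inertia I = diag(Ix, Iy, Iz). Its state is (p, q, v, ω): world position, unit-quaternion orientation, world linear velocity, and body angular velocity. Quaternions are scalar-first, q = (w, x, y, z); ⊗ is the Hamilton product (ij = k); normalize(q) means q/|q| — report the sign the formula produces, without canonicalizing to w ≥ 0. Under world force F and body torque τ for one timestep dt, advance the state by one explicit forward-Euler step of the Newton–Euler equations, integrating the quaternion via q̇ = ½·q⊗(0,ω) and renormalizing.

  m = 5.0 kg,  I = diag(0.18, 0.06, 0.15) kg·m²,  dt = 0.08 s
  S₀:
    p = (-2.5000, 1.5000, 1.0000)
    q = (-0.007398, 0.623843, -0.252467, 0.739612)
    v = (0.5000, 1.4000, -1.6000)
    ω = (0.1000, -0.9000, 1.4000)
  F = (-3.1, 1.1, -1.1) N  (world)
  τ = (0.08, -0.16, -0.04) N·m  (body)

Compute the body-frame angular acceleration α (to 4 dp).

gyro term ω×Iω = (-0.1134, 0.0042, 0.0108)
(τ − ω×Iω)/I = (1.0744, -2.7367, -0.3387)

α = (1.0744, -2.7367, -0.3387)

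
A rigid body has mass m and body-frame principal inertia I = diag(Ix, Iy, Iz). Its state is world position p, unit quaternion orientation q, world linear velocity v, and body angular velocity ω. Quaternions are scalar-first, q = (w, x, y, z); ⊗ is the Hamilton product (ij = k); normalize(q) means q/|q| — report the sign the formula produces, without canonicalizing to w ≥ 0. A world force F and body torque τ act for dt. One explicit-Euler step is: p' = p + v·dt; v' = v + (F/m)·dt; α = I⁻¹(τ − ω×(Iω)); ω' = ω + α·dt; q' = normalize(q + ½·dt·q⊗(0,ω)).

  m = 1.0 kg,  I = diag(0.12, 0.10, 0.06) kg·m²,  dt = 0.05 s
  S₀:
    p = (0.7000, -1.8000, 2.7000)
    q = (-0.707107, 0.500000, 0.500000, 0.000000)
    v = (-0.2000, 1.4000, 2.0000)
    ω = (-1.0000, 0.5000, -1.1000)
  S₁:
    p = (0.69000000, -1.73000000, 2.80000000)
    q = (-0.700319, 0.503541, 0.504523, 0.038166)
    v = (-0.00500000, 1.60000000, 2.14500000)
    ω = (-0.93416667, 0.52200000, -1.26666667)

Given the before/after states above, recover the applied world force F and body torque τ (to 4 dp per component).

Δv = v₁−v₀ = (0.19500000, 0.20000000, 0.14500000)
m·(v₁−v₀)/dt = (3.9000, 4.0000, 2.9000)
ω₁ − ω₀ = (0.06583333, 0.02200000, -0.16666667)
applied torque τ = (0.1800, 0.1100, -0.1900)

F = (3.9000, 4.0000, 2.9000)
τ = (0.1800, 0.1100, -0.1900)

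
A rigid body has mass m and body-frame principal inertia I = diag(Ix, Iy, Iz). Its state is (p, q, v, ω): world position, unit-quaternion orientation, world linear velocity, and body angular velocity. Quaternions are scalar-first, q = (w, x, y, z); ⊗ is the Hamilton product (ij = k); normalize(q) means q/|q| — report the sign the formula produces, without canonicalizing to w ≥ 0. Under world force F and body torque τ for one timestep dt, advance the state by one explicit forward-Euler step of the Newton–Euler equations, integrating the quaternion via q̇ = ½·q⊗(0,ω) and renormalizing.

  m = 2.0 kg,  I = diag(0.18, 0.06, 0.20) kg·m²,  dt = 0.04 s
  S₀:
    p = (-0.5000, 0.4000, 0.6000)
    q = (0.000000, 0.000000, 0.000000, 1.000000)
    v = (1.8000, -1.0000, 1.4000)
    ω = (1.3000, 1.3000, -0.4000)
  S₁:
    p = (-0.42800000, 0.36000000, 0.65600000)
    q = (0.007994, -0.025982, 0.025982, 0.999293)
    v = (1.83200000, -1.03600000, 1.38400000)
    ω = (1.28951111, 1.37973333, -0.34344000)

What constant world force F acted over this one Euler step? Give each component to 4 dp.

F = (1.6000, -1.8000, -0.8000)

v₁ − v₀ = (0.03200000, -0.03600000, -0.01600000)
m·(v₁−v₀)/dt = (1.6000, -1.8000, -0.8000)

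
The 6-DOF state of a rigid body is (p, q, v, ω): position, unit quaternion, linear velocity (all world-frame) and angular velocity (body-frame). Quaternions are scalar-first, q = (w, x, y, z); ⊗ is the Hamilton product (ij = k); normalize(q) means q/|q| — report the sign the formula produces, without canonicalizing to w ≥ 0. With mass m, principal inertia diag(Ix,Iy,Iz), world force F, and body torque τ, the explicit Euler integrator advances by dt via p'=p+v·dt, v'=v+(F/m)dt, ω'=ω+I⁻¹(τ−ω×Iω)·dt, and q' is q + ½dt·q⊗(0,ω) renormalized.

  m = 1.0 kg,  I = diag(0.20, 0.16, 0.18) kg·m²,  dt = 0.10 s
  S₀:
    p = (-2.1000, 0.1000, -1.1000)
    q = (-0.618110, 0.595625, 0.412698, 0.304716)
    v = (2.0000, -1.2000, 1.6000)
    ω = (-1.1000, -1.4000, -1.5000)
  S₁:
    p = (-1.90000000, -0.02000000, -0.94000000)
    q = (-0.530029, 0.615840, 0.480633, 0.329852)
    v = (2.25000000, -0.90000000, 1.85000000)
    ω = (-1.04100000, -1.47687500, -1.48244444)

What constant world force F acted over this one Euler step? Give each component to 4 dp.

F = (2.5000, 3.0000, 2.5000)

v₁ − v₀ = (0.25000000, 0.30000000, 0.25000000)
F = m·Δv/dt = (2.5000, 3.0000, 2.5000)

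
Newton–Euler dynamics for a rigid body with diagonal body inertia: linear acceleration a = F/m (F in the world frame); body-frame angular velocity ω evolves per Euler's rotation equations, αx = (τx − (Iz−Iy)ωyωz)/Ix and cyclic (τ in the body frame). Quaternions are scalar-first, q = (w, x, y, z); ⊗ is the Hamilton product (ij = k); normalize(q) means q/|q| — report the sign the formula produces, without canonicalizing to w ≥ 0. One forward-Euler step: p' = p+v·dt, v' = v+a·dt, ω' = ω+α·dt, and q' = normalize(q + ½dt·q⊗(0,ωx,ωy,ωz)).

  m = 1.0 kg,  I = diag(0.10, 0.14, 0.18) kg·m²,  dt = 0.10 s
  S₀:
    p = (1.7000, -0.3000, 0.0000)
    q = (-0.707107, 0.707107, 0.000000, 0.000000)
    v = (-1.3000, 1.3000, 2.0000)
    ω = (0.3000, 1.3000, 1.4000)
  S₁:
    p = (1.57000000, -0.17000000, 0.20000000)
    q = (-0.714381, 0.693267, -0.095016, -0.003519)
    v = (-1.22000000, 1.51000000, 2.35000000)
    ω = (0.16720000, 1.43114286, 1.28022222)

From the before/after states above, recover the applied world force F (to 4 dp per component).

F = (0.8000, 2.1000, 3.5000)

Δv = v₁−v₀ = (0.08000000, 0.21000000, 0.35000000)
F = m·Δv/dt = (0.8000, 2.1000, 3.5000)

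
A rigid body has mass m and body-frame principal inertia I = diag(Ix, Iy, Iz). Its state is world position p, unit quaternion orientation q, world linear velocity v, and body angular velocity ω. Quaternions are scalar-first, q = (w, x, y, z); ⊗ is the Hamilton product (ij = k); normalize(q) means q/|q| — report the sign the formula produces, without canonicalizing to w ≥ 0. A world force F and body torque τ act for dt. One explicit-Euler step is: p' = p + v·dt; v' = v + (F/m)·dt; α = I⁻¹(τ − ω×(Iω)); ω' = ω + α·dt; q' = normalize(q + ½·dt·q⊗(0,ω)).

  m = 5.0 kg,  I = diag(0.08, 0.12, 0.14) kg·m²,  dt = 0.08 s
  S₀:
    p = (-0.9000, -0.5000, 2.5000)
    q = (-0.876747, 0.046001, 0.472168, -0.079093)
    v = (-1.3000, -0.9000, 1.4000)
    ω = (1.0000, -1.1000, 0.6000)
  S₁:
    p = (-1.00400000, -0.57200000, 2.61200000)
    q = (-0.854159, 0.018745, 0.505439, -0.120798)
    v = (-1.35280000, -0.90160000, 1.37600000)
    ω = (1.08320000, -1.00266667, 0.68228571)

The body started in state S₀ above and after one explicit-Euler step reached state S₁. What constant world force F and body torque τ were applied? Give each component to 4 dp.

rate change Δω = (0.08320000, 0.09733333, 0.08228571)
gyro term ω₀×Iω₀ = (-0.0132, -0.0360, -0.0440)
I·α + gyro = (0.0700, 0.1100, 0.1000)
velocity change Δv = (-0.05280000, -0.00160000, -0.02400000)
m·(v₁−v₀)/dt = (-3.3000, -0.1000, -1.5000)

F = (-3.3000, -0.1000, -1.5000)
τ = (0.0700, 0.1100, 0.1000)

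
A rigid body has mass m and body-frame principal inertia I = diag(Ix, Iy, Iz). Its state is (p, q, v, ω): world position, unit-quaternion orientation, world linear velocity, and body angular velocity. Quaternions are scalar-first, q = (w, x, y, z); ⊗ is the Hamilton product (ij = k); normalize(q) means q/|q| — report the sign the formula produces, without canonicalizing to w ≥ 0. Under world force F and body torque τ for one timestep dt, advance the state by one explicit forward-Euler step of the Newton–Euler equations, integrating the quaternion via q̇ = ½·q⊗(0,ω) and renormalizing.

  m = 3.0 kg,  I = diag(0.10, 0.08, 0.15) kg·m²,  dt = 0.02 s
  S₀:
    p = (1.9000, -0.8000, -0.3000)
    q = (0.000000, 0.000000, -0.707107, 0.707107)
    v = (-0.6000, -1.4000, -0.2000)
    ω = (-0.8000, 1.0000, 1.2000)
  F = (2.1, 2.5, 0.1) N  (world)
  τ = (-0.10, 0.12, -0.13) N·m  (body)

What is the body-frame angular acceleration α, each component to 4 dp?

α = (-1.8400, 0.9000, -0.9733)

gyro term ω×Iω = (0.0840, 0.0480, 0.0160)
α = I⁻¹(τ − ω×Iω) = (-1.8400, 0.9000, -0.9733)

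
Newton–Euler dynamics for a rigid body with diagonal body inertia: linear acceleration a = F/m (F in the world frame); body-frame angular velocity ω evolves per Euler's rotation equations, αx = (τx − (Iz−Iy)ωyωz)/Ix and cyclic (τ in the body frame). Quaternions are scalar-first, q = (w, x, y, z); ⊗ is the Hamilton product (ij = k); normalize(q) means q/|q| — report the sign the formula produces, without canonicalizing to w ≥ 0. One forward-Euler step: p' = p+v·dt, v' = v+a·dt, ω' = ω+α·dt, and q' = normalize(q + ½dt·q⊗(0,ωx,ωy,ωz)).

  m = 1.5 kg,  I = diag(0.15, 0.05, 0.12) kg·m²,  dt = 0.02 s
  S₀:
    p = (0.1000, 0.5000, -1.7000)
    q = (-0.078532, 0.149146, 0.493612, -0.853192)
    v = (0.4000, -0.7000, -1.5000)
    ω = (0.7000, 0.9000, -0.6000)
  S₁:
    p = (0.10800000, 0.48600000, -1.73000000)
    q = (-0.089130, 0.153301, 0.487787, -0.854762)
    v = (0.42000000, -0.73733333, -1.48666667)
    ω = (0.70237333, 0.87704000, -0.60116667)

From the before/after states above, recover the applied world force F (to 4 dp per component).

Δv = v₁−v₀ = (0.02000000, -0.03733333, 0.01333333)
applied force F = (1.5000, -2.8000, 1.0000)

F = (1.5000, -2.8000, 1.0000)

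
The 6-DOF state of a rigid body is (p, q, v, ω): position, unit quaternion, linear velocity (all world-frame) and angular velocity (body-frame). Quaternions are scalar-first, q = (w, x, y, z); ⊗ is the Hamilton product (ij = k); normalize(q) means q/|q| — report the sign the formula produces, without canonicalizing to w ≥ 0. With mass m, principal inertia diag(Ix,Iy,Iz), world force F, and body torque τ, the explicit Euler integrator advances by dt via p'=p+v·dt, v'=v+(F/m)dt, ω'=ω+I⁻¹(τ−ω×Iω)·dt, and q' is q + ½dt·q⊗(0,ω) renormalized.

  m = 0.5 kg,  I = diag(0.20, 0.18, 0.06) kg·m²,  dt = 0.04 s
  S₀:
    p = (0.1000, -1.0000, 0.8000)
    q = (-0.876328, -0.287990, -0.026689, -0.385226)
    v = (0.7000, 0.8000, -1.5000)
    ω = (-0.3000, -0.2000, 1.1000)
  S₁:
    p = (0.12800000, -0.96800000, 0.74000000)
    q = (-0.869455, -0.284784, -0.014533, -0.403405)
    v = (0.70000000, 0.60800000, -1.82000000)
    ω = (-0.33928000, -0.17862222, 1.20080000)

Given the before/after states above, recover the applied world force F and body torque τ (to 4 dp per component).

Δv = v₁−v₀ = (0.00000000, -0.19200000, -0.32000000)
F = m·Δv/dt = (0.0000, -2.4000, -4.0000)
ω₁ − ω₀ = (-0.03928000, 0.02137778, 0.10080000)
gyro term ω₀×Iω₀ = (0.0264, -0.0462, -0.0012)
applied torque τ = (-0.1700, 0.0500, 0.1500)

F = (0.0000, -2.4000, -4.0000)
τ = (-0.1700, 0.0500, 0.1500)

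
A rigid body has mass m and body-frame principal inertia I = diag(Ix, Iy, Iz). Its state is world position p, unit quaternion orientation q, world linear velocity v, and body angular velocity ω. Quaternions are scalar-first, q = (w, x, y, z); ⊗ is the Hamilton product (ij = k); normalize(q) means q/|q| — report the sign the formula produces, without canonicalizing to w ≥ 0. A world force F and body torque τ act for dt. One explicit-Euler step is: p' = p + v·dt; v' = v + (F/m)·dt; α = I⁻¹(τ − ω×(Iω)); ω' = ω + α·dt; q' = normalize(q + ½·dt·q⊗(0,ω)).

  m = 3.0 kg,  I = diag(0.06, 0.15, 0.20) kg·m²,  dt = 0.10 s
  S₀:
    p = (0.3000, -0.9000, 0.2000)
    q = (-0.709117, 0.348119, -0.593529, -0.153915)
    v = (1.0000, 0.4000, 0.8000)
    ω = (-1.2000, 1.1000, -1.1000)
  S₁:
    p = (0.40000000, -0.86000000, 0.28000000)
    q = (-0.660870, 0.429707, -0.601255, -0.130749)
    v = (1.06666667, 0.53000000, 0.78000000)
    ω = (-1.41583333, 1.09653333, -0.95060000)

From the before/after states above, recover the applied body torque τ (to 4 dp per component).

τ = (-0.1900, -0.1900, 0.1800)

rate change Δω = (-0.21583333, -0.00346667, 0.14940000)
I·α + gyro = (-0.1900, -0.1900, 0.1800)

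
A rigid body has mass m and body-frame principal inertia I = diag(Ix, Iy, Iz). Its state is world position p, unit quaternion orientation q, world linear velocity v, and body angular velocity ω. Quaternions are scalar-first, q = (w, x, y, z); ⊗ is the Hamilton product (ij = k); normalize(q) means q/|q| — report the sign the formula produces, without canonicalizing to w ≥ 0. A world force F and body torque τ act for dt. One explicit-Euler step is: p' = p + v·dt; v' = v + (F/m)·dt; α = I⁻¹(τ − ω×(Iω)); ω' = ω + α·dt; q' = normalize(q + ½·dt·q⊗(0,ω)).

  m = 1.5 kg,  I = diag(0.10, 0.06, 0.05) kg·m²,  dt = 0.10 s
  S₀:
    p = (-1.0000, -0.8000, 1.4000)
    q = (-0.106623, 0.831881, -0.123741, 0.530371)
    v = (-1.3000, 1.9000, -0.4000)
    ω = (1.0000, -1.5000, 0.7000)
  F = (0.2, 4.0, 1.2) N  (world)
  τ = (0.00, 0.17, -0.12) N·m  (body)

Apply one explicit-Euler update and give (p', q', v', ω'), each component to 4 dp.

p' = (-1.1300, -0.6100, 1.3600)
q' = (-0.1752, 0.8580, -0.1178, 0.4683)
v' = (-1.2867, 2.1667, -0.3200)
ω' = (0.9895, -1.2750, 0.3400)

p + v·dt = (-1.1300, -0.6100, 1.3600)
v + (F/m)dt = (-1.2867, 2.1667, -0.3200)
ω×(Iω) gyroscopic = (0.0105, 0.0350, 0.0600)
(τ − ω×Iω)/I = (-0.1050, 2.2500, -3.6000)
ω + α·dt = (0.9895, -1.2750, 0.3400)
q⊗(0,ω) = (-1.3887522, 0.6023148, 0.1079888, -1.1987166)
q' = normalize(q + ½dt·q⊗(0,ω)) = (-0.1752, 0.8580, -0.1178, 0.4683)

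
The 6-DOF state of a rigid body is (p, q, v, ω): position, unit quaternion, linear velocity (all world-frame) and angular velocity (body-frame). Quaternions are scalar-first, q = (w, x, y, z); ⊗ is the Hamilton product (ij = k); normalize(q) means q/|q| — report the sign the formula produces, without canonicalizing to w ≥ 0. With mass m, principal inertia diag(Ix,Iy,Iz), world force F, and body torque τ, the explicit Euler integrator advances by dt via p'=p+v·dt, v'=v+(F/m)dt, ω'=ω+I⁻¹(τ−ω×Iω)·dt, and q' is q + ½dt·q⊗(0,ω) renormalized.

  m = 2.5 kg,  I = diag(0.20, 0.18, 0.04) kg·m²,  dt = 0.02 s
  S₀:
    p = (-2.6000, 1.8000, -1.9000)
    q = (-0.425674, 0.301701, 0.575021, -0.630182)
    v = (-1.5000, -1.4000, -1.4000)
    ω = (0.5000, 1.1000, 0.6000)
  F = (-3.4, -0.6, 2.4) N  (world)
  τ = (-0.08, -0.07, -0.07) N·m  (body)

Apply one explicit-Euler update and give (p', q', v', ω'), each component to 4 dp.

gyro term ω×Iω = (-0.0924, 0.0480, -0.0110)
(τ − ω×Iω)/I = (0.0620, -0.6556, -1.4750)
ω' = ω + α·dt = (0.5012, 1.0869, 0.5705)
Hamilton product q⊗(0,ω) = (-0.4052644, 0.8253758, -0.9643530, -0.2110438)
q' = normalize(q + ½dt·q⊗(0,ω)) = (-0.4297, 0.3099, 0.5653, -0.6322)
p' = p + v·dt = (-2.6300, 1.7720, -1.9280)
v' = v + a·dt = (-1.5272, -1.4048, -1.3808)

p' = (-2.6300, 1.7720, -1.9280)
q' = (-0.4297, 0.3099, 0.5653, -0.6322)
v' = (-1.5272, -1.4048, -1.3808)
ω' = (0.5012, 1.0869, 0.5705)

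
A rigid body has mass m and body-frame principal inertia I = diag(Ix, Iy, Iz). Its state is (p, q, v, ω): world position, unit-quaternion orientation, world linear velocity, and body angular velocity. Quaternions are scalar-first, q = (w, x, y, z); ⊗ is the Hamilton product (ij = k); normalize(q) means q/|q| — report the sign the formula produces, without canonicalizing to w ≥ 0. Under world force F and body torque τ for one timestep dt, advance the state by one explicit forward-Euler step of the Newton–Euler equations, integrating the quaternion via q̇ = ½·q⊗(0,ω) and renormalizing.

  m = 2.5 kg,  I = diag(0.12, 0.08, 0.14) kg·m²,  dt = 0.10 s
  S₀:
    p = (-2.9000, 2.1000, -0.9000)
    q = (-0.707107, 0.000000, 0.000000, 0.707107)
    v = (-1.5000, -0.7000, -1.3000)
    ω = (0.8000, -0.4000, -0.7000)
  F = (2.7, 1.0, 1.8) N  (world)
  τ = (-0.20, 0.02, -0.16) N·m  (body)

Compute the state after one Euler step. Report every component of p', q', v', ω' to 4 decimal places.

p' = (-3.0500, 2.0300, -1.0300)
q' = (-0.6813, -0.0141, 0.0424, 0.7307)
v' = (-1.3920, -0.6600, -1.2280)
ω' = (0.6193, -0.3890, -0.8234)

gyro term ω×Iω = (0.0168, 0.0112, 0.0128)
(τ − ω×Iω)/I = (-1.8067, 0.1100, -1.2343)
ω + α·dt = (0.6193, -0.3890, -0.8234)
Hamilton product q⊗(0,ω) = (0.4949749, -0.2828428, 0.8485284, 0.4949749)
q + ½dt·q⊗(0,ω), renormalized = (-0.6813, -0.0141, 0.0424, 0.7307)
new position p' = (-3.0500, 2.0300, -1.0300)
v + (F/m)dt = (-1.3920, -0.6600, -1.2280)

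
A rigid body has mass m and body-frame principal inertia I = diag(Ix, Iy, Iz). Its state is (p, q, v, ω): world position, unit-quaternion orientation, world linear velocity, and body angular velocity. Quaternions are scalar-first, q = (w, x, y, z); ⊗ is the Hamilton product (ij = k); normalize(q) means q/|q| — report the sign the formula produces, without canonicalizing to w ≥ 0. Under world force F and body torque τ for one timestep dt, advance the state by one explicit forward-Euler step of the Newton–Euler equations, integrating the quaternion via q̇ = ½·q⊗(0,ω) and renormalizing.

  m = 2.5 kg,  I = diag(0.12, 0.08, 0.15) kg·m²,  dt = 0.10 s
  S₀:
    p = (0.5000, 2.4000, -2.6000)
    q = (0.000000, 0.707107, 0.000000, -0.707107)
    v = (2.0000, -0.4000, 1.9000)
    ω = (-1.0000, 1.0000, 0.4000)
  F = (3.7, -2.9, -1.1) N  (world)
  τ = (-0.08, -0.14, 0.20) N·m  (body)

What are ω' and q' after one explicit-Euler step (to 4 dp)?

precession coupling ω×(Iω) = (0.0280, 0.0120, 0.0400)
α = I⁻¹(τ − ω×Iω) = (-0.9000, -1.9000, 1.0667)
new body rate ω' = (-1.0900, 0.8100, 0.5067)
2q̇ = q⊗(0,ω) = (0.9899498, 0.7071070, 0.4242642, 0.7071070)
q + ½dt·q⊗(0,ω), renormalized = (0.0494, 0.7405, 0.0212, -0.6699)

ω' = (-1.0900, 0.8100, 0.5067)
q' = (0.0494, 0.7405, 0.0212, -0.6699)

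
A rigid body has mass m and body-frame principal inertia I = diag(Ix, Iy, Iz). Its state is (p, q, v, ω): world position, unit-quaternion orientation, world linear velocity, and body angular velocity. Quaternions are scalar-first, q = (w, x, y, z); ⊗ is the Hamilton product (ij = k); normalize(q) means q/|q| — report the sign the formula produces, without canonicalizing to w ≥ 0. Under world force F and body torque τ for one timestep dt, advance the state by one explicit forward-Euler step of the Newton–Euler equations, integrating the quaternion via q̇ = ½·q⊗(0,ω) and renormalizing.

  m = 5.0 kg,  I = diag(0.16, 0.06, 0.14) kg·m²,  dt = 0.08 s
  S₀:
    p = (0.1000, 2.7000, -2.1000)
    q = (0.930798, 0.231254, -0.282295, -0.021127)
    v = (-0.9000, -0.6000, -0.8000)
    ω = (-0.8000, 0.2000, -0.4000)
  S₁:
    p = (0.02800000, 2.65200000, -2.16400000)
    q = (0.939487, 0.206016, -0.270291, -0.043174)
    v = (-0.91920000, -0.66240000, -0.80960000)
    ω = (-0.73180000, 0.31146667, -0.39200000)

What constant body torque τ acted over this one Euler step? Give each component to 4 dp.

rate change Δω = (0.06820000, 0.11146667, 0.00800000)
τ = I·(Δω/dt) + ω₀×(Iω₀) = (0.1300, 0.0900, 0.0300)

τ = (0.1300, 0.0900, 0.0300)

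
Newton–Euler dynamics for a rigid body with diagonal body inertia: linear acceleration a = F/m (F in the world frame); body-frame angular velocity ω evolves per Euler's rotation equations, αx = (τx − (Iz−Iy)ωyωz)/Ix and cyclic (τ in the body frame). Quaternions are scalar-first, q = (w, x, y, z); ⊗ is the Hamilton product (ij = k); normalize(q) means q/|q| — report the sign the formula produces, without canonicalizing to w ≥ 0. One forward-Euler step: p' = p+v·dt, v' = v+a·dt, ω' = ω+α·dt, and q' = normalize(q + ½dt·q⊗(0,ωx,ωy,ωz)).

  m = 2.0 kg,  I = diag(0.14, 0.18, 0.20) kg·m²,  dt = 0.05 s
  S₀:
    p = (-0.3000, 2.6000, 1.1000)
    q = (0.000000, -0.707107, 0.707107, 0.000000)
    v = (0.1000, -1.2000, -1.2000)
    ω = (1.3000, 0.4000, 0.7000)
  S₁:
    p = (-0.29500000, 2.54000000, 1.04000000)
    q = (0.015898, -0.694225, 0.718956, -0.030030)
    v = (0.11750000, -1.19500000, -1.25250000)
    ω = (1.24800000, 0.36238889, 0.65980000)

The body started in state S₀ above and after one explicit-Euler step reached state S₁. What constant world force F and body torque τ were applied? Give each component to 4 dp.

F = (0.7000, 0.2000, -2.1000)
τ = (-0.1400, -0.1900, -0.1400)

Δω = ω₁−ω₀ = (-0.05200000, -0.03761111, -0.04020000)
ω₀×(Iω₀) = (0.0056, -0.0546, 0.0208)
τ = I·(Δω/dt) + ω₀×(Iω₀) = (-0.1400, -0.1900, -0.1400)
v₁ − v₀ = (0.01750000, 0.00500000, -0.05250000)
m·(v₁−v₀)/dt = (0.7000, 0.2000, -2.1000)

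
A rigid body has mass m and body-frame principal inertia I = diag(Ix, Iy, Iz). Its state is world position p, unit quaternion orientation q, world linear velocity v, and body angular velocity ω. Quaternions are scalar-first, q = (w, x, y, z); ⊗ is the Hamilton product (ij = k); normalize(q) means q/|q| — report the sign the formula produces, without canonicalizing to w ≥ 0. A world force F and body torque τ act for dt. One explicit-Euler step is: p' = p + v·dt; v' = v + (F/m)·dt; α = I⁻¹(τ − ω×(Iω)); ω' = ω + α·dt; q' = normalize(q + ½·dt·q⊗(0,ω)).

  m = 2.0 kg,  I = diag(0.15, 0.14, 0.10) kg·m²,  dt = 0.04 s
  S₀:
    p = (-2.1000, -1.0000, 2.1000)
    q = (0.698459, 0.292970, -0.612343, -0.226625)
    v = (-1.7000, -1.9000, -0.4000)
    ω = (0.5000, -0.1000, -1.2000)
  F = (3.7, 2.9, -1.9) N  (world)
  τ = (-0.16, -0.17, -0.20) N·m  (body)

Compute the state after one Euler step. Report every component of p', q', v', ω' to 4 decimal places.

p' = (-2.1680, -1.0760, 2.0840)
q' = (0.6886, 0.3141, -0.6088, -0.2378)
v' = (-1.6260, -1.8420, -0.4380)
ω' = (0.4586, -0.1400, -1.2802)

(τ − ω×Iω)/I = (-1.0347, -1.0000, -2.0050)
ω + α·dt = (0.4586, -0.1400, -1.2802)
Hamilton product q⊗(0,ω) = (-0.4796693, 1.0613786, 0.1684056, -0.5612763)
q + ½dt·q⊗(0,ω), renormalized = (0.6886, 0.3141, -0.6088, -0.2378)
linear accel F/m = (1.8500, 1.4500, -0.9500)
new position p' = (-2.1680, -1.0760, 2.0840)
v + (F/m)dt = (-1.6260, -1.8420, -0.4380)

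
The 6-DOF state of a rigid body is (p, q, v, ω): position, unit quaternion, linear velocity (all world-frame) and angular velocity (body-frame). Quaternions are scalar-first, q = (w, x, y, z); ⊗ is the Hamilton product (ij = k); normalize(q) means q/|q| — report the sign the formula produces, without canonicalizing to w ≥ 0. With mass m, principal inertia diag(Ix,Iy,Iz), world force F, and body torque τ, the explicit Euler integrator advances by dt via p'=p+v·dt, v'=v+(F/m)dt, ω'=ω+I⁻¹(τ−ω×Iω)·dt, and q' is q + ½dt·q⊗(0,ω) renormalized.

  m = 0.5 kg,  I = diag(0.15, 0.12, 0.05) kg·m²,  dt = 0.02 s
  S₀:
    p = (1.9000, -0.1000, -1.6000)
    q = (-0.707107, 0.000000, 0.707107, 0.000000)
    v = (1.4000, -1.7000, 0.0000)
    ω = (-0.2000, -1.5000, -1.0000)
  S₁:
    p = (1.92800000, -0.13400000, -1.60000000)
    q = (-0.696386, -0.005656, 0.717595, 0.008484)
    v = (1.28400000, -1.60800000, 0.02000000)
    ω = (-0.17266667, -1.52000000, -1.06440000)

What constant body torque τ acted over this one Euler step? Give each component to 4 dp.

τ = (0.1000, -0.1000, -0.1700)

Δω = ω₁−ω₀ = (0.02733333, -0.02000000, -0.06440000)
applied torque τ = (0.1000, -0.1000, -0.1700)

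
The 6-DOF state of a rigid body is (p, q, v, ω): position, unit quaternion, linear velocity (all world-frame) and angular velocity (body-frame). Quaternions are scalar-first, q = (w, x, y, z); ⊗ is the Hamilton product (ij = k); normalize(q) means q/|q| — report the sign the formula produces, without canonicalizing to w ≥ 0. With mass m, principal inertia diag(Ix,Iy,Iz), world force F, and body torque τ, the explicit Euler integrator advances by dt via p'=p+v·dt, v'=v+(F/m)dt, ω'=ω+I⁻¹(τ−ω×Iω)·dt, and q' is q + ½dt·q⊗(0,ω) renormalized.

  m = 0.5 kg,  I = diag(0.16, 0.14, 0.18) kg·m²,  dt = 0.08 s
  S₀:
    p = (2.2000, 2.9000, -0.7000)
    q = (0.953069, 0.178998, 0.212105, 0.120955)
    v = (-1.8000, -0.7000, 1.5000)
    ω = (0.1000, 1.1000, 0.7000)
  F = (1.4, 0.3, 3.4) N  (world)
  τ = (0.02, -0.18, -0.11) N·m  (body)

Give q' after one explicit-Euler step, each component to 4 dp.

q' = (0.9384, 0.1832, 0.2492, 0.1545)

q⊗(0,ω) = (-0.3358838, 0.1107299, 0.9351728, 0.8428356)
updated quaternion q' = (0.9384, 0.1832, 0.2492, 0.1545)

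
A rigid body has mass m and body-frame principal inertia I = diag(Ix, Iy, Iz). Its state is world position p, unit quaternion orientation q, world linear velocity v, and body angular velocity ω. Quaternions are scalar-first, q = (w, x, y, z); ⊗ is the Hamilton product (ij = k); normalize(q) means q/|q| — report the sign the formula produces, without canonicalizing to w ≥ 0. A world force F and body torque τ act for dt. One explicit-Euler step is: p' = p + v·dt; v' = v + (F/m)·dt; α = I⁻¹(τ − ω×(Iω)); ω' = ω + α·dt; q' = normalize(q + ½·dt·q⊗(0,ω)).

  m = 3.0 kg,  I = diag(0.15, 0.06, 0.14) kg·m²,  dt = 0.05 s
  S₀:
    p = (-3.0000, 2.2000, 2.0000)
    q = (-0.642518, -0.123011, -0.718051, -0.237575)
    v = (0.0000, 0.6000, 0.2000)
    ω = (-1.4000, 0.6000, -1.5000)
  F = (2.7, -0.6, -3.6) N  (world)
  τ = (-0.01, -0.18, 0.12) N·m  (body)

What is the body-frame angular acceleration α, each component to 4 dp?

α = (0.4133, -3.3500, 0.3171)

precession coupling ω×(Iω) = (-0.0720, 0.0210, 0.0756)
α = I⁻¹(τ − ω×Iω) = (0.4133, -3.3500, 0.3171)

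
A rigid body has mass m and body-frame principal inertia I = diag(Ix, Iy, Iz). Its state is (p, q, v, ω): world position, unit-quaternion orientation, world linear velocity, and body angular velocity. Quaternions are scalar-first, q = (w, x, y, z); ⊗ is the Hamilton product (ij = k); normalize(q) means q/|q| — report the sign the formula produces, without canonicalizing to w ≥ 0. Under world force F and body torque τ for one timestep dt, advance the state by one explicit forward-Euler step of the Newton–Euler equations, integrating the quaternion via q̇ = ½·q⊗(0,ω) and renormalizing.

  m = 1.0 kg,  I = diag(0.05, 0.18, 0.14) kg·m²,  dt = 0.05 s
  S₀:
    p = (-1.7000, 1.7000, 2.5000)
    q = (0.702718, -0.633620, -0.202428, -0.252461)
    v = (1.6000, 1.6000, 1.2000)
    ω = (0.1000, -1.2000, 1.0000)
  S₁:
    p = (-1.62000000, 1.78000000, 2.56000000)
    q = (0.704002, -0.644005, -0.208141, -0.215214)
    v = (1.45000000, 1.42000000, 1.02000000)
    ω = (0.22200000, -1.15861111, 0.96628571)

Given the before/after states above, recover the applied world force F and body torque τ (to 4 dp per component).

v₁ − v₀ = (-0.15000000, -0.18000000, -0.18000000)
m·(v₁−v₀)/dt = (-3.0000, -3.6000, -3.6000)
rate change Δω = (0.12200000, 0.04138889, -0.03371429)
applied torque τ = (0.1700, 0.1400, -0.1100)

F = (-3.0000, -3.6000, -3.6000)
τ = (0.1700, 0.1400, -0.1100)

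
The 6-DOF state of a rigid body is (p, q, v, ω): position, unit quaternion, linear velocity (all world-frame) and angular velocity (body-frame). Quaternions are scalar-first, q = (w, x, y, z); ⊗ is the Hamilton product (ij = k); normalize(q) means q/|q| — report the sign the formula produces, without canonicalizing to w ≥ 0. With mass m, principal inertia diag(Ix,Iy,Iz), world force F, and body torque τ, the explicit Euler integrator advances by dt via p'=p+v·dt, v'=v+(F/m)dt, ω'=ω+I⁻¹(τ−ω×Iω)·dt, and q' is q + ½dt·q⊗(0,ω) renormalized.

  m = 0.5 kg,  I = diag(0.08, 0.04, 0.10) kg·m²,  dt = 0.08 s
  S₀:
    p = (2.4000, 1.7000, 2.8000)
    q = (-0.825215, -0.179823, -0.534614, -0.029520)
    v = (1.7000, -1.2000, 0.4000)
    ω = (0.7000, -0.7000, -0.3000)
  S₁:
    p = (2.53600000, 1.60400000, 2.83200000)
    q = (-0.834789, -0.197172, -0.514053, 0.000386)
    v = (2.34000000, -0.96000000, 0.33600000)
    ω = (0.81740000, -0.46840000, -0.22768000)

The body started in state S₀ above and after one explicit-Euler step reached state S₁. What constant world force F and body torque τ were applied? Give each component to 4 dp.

v₁ − v₀ = (0.64000000, 0.24000000, -0.06400000)
m·(v₁−v₀)/dt = (4.0000, 1.5000, -0.4000)
rate change Δω = (0.11740000, 0.23160000, 0.07232000)
applied torque τ = (0.1300, 0.1200, 0.1100)

F = (4.0000, 1.5000, -0.4000)
τ = (0.1300, 0.1200, 0.1100)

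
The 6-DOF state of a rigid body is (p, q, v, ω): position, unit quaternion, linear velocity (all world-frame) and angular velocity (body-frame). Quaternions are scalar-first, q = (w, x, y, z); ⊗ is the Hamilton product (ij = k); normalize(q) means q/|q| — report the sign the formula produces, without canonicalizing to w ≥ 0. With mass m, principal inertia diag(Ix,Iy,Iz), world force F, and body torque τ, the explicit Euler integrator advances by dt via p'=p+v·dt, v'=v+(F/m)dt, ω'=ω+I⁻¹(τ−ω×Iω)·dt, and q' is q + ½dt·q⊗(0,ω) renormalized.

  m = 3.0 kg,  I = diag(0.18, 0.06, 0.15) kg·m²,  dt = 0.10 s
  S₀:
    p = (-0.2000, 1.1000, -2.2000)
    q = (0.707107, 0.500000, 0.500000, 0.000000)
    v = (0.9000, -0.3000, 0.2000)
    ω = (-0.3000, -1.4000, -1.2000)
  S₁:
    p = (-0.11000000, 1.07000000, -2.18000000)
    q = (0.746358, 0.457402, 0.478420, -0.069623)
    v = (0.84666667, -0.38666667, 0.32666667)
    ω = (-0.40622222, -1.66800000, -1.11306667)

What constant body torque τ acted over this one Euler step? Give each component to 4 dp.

τ = (-0.0400, -0.1500, 0.0800)

rate change Δω = (-0.10622222, -0.26800000, 0.08693333)
ω₀×(Iω₀) = (0.1512, 0.0108, -0.0504)
applied torque τ = (-0.0400, -0.1500, 0.0800)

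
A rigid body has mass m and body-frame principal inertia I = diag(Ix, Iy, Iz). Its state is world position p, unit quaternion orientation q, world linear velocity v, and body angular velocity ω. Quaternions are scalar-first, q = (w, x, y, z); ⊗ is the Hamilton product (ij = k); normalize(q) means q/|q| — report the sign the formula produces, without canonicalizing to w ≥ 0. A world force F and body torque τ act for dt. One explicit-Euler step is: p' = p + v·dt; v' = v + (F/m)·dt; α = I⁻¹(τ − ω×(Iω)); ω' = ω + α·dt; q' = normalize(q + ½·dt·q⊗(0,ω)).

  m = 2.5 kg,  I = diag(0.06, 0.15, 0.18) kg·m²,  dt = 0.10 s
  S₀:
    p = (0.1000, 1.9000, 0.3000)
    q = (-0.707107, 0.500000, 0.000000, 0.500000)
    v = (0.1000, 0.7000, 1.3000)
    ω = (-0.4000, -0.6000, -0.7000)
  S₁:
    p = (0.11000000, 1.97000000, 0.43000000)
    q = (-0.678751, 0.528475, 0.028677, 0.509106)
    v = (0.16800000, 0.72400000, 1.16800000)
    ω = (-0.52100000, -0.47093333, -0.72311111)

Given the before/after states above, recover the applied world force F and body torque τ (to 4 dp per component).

F = (1.7000, 0.6000, -3.3000)
τ = (-0.0600, 0.1600, -0.0200)

Δω = ω₁−ω₀ = (-0.12100000, 0.12906667, -0.02311111)
applied torque τ = (-0.0600, 0.1600, -0.0200)
Δv = v₁−v₀ = (0.06800000, 0.02400000, -0.13200000)
F = m·Δv/dt = (1.7000, 0.6000, -3.3000)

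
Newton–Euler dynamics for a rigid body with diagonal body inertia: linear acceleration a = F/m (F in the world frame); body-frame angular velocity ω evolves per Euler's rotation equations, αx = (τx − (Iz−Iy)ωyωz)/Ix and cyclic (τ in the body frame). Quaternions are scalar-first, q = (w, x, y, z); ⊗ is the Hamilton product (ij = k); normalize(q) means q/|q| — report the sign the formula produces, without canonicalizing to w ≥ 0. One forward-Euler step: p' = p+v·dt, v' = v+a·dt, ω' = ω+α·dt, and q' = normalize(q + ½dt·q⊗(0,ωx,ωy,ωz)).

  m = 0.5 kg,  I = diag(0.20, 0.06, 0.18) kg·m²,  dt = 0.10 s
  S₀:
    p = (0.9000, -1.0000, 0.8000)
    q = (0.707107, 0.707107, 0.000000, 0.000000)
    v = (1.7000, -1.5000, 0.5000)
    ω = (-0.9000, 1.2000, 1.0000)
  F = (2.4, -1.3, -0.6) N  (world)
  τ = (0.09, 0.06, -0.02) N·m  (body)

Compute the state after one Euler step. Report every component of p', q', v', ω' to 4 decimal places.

p' = (1.0700, -1.1500, 0.8500)
q' = (0.7359, 0.6726, 0.0070, 0.0775)
v' = (2.1800, -1.7600, 0.3800)
ω' = (-0.9270, 1.3300, 0.9049)

p' = p + v·dt = (1.0700, -1.1500, 0.8500)
new velocity v' = (2.1800, -1.7600, 0.3800)
precession coupling ω×(Iω) = (0.1440, -0.0180, 0.1512)
(τ − ω×Iω)/I = (-0.2700, 1.3000, -0.9511)
new body rate ω' = (-0.9270, 1.3300, 0.9049)
2q̇ = q⊗(0,ω) = (0.6363963, -0.6363963, 0.1414214, 1.5556354)
q + ½dt·q⊗(0,ω), renormalized = (0.7359, 0.6726, 0.0070, 0.0775)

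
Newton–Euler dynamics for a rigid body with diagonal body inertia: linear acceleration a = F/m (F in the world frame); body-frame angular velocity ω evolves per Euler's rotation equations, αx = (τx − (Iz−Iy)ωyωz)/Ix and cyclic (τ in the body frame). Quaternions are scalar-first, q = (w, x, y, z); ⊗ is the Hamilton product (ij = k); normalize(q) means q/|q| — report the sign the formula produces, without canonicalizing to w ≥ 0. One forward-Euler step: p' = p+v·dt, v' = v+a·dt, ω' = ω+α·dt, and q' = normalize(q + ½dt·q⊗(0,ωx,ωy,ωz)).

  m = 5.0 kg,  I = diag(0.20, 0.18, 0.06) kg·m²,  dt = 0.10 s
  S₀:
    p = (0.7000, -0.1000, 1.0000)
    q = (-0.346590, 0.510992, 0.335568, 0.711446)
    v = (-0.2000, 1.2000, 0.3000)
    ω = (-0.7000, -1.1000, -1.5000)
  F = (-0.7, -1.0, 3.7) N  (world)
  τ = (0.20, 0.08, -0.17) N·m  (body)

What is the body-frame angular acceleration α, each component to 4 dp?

α = (1.9900, -0.3722, -2.5767)

precession coupling ω×(Iω) = (-0.1980, 0.1470, -0.0154)
(τ − ω×Iω)/I = (1.9900, -0.3722, -2.5767)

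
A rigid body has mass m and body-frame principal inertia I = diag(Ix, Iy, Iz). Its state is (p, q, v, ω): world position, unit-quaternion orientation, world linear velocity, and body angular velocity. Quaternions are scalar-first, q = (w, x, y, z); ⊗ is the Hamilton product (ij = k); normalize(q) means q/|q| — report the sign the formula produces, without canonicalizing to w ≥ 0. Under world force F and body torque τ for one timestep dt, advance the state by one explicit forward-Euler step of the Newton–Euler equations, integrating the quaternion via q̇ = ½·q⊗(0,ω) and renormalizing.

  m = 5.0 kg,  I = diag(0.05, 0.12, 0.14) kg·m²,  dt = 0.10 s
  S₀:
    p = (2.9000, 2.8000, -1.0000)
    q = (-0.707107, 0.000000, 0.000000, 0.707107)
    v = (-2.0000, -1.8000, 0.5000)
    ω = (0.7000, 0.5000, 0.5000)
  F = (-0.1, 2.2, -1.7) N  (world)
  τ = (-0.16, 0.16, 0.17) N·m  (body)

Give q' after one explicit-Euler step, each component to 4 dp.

q' = (-0.7239, -0.0424, 0.0071, 0.6886)

Hamilton product q⊗(0,ω) = (-0.3535535, -0.8485284, 0.1414214, -0.3535535)
q' = normalize(q + ½dt·q⊗(0,ω)) = (-0.7239, -0.0424, 0.0071, 0.6886)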